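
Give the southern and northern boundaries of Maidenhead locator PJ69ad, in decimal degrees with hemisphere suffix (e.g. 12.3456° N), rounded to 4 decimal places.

9.1250° N, 9.1667° N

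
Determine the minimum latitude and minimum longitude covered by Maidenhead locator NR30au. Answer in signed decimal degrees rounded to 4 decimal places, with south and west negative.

Field N=13, R=17: +13·20° lon, +17·10° lat → SW at lon 80°, lat 80°.
Square 3, 0: +3·2° lon, +0·1° lat → SW at lon 86°, lat 80°.
Subsquare a=0, u=20: +0·0.0833333° lon, +20·0.0416667° lat → SW at lon 86°, lat 80.8333°.
latitude 80.8333, longitude 86.0000.

80.8333, 86.0000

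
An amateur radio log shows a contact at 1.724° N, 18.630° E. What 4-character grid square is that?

Offset from 180°W / 90°S: lon 198.63°, lat 91.72°.
Field (20°×10°, letters A–R): lon ⌊198.63/20⌋ = 9 → J; lat ⌊91.72/10⌋ = 9 → J.
Square (2°×1°, digits 0–9): lon ⌊18.63/2⌋ = 9; lat ⌊1.72/1⌋ = 1.

JJ91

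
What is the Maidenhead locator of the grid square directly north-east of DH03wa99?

Longitude extended square 9; +1 → 10, wraps to 0, carry into subsquare.
Longitude subsquare w = 22; +1 → 23 = x.
Latitude extended square 9; +1 → 10, wraps to 0, carry into subsquare.
Latitude subsquare a = 0; +1 → 1 = b.

DH03xb00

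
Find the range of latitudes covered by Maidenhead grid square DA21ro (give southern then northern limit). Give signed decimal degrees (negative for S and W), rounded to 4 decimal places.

-88.4167, -88.3750

Field D=3, A=0: +3·20° lon, +0·10° lat → SW at lon -120°, lat -90°.
Square 2, 1: +2·2° lon, +1·1° lat → SW at lon -116°, lat -89°.
Subsquare r=17, o=14: +17·0.0833333° lon, +14·0.0416667° lat → SW at lon -114.583°, lat -88.4167°.
Cell spans 0.0833333° lon × 0.0416667° lat.
south -88.4167, north -88.3750.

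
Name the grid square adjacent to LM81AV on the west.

LM71xv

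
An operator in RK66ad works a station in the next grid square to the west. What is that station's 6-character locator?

Longitude subsquare a = 0; −1 → -1, wraps to 23 = x, carry into square.
Longitude square 6; −1 → 5.
The latitude characters are unchanged.

RK56xd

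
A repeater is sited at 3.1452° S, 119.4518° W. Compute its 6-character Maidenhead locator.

Add 180° to longitude and 90° to latitude: 60.5482, 86.8548.
Field: lon ⌊60.5482/20⌋ = 3 → D; lat ⌊86.8548/10⌋ = 8 → I.
Square: lon ⌊0.5482/2⌋ = 0; lat ⌊6.8548/1⌋ = 6.
Subsquare: lon ⌊0.5482/0.0833333⌋ = 6 → g; lat ⌊0.8548/0.0416667⌋ = 20 → u.

DI06gu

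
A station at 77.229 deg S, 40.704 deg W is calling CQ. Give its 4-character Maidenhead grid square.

Add 180° to longitude and 90° to latitude: 139.30, 12.77.
Field (20°×10°, letters A–R): 139.30/20 → 6 → G, 12.77/10 → 1 → B; chars GB.
Square (2°×1°, digits 0–9): 19.30/2 → 9, 2.77/1 → 2; chars 92.

GB92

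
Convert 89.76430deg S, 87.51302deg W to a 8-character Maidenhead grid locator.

EA60ff86

Offset from 180°W / 90°S: lon 92.48698°, lat 0.23570°.
Field: 92.48698/20 → 4 → E, 0.23570/10 → 0 → A; chars EA.
Square: 12.48698/2 → 6, 0.23570/1 → 0; chars 60.
Subsquare: 0.48698/0.0833333 → 5 → f, 0.23570/0.0416667 → 5 → f; chars ff.
Extended square: 0.07031/0.00833333 → 8, 0.02737/0.00416667 → 6; chars 86.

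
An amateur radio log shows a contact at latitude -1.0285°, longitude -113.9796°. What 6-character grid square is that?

DI38ax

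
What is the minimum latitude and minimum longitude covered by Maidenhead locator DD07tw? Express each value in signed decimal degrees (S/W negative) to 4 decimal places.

-52.0833, -118.4167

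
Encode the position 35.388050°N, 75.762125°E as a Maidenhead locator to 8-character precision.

MM75vj13

Offset from 180°W / 90°S: lon 255.76212°, lat 125.38805°.
Field: 255.76212/20 → 12 → M, 125.38805/10 → 12 → M; chars MM.
Square: 15.76212/2 → 7, 5.38805/1 → 5; chars 75.
Subsquare: 1.76212/0.0833333 → 21 → v, 0.38805/0.0416667 → 9 → j; chars vj.
Extended square: 0.01212/0.00833333 → 1, 0.01305/0.00416667 → 3; chars 13.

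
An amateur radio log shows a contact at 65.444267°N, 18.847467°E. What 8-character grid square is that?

JP95kk16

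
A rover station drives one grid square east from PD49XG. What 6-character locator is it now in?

Longitude subsquare x = 23; +1 → 24, wraps to 0 = a, carry into square.
Longitude square 4; +1 → 5.
The latitude characters are unchanged.

PD59ag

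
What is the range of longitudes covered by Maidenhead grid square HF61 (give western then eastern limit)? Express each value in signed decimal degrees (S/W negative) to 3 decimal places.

Field H=7, F=5: +7·20° lon, +5·10° lat → SW at lon -40°, lat -40°.
Square 6, 1: +6·2° lon, +1·1° lat → SW at lon -28°, lat -39°.
Cell spans 2° lon × 1° lat.
west -28.000, east -26.000.

-28.000, -26.000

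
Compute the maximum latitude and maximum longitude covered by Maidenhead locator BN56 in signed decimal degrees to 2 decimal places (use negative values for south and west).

47.00, -148.00

Field B=1, N=13: +1·20° lon, +13·10° lat → SW at lon -160°, lat 40°.
Square 5, 6: +5·2° lon, +6·1° lat → SW at lon -150°, lat 46°.
Cell spans 2° lon × 1° lat. NE corner is SW corner plus one full cell.
latitude 47.00, longitude -148.00.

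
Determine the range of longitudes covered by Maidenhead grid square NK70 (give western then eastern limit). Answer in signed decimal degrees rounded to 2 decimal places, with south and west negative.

94.00, 96.00

Field N=13, K=10: +13·20° lon, +10·10° lat → SW at lon 80°, lat 10°.
Square 7, 0: +7·2° lon, +0·1° lat → SW at lon 94°, lat 10°.
Cell spans 2° lon × 1° lat.
west 94.00, east 96.00.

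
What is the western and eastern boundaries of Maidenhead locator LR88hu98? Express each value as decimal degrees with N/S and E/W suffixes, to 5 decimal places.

Field L=11, R=17: +11·20° lon, +17·10° lat → SW at lon 40°, lat 80°.
Square 8, 8: +8·2° lon, +8·1° lat → SW at lon 56°, lat 88°.
Subsquare h=7, u=20: +7·0.0833333° lon, +20·0.0416667° lat → SW at lon 56.5833°, lat 88.8333°.
Extended square 9, 8: +9·0.00833333° lon, +8·0.00416667° lat → SW at lon 56.6583°, lat 88.8667°.
Cell spans 0.00833333° lon × 0.00416667° lat.
west 56.65833° E, east 56.66667° E.

56.65833° E, 56.66667° E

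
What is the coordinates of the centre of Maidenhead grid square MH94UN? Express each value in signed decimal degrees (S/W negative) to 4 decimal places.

-15.4375, 79.7083

Field M=12, H=7: +12·20° lon, +7·10° lat → SW at lon 60°, lat -20°.
Square 9, 4: +9·2° lon, +4·1° lat → SW at lon 78°, lat -16°.
Subsquare u=20, n=13: +20·0.0833333° lon, +13·0.0416667° lat → SW at lon 79.6667°, lat -15.4583°.
Cell spans 0.0833333° lon × 0.0416667° lat. Centre is SW corner plus half of each.
latitude -15.4375, longitude 79.7083.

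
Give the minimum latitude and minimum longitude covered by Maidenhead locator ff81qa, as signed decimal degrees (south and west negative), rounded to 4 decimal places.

-39.0000, -62.6667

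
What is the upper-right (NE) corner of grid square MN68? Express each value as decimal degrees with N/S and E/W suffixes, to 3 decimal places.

49.000° N, 74.000° E

Field M=12, N=13: +12·20° lon, +13·10° lat → SW at lon 60°, lat 40°.
Square 6, 8: +6·2° lon, +8·1° lat → SW at lon 72°, lat 48°.
Cell spans 2° lon × 1° lat. NE corner is SW corner plus one full cell.
latitude 49.000° N, longitude 74.000° E.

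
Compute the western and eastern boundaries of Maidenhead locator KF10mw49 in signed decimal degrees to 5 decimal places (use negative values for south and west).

23.03333, 23.04167

Field K=10, F=5: +10·20° lon, +5·10° lat → SW at lon 20°, lat -40°.
Square 1, 0: +1·2° lon, +0·1° lat → SW at lon 22°, lat -40°.
Subsquare m=12, w=22: +12·0.0833333° lon, +22·0.0416667° lat → SW at lon 23°, lat -39.0833°.
Extended square 4, 9: +4·0.00833333° lon, +9·0.00416667° lat → SW at lon 23.0333°, lat -39.0458°.
Cell spans 0.00833333° lon × 0.00416667° lat.
west 23.03333, east 23.04167.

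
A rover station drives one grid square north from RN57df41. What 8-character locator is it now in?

Latitude extended square 1; +1 → 2.
The longitude characters are unchanged.

RN57df42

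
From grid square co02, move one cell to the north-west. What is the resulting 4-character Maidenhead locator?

BO93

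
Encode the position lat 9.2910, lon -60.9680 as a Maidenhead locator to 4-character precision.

Add 180° to longitude and 90° to latitude: 119.03, 99.29.
Field: lon ⌊119.03/20⌋ = 5 → F; lat ⌊99.29/10⌋ = 9 → J.
Square: lon ⌊19.03/2⌋ = 9; lat ⌊9.29/1⌋ = 9.

FJ99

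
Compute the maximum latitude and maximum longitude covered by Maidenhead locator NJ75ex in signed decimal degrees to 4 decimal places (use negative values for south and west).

6.0000, 94.4167

Field N=13, J=9: +13·20° lon, +9·10° lat → SW at lon 80°, lat 0°.
Square 7, 5: +7·2° lon, +5·1° lat → SW at lon 94°, lat 5°.
Subsquare e=4, x=23: +4·0.0833333° lon, +23·0.0416667° lat → SW at lon 94.3333°, lat 5.95833°.
Cell spans 0.0833333° lon × 0.0416667° lat. NE corner is SW corner plus one full cell.
latitude 6.0000, longitude 94.4167.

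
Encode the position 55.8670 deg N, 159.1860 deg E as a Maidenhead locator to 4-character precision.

Offset from 180°W / 90°S: lon 339.19°, lat 145.87°.
Field (20°×10°, letters A–R): 339.19/20 → 16 → Q, 145.87/10 → 14 → O; chars QO.
Square (2°×1°, digits 0–9): 19.19/2 → 9, 5.87/1 → 5; chars 95.

QO95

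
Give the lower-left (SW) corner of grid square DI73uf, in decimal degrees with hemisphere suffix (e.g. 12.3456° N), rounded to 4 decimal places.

6.7917° S, 104.3333° W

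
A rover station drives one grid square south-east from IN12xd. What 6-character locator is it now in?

IN22ac

Longitude subsquare x = 23; +1 → 24, wraps to 0 = a, carry into square.
Longitude square 1; +1 → 2.
Latitude subsquare d = 3; −1 → 2 = c.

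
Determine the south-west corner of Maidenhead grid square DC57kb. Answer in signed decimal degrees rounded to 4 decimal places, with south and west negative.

Field D=3, C=2: +3·20° lon, +2·10° lat → SW at lon -120°, lat -70°.
Square 5, 7: +5·2° lon, +7·1° lat → SW at lon -110°, lat -63°.
Subsquare k=10, b=1: +10·0.0833333° lon, +1·0.0416667° lat → SW at lon -109.167°, lat -62.9583°.
latitude -62.9583, longitude -109.1667.

-62.9583, -109.1667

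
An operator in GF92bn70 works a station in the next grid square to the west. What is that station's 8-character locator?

Longitude extended square 7; −1 → 6.
The latitude characters are unchanged.

GF92bn60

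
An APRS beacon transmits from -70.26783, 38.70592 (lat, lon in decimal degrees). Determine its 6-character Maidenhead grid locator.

KB99ir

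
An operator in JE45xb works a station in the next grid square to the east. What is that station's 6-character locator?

JE55ab

Longitude subsquare x = 23; +1 → 24, wraps to 0 = a, carry into square.
Longitude square 4; +1 → 5.
The latitude characters are unchanged.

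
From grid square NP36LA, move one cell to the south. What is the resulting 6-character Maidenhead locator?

NP35lx

Latitude subsquare a = 0; −1 → -1, wraps to 23 = x, carry into square.
Latitude square 6; −1 → 5.
The longitude characters are unchanged.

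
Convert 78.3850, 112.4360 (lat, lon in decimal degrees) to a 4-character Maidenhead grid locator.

OQ68

Shift to the Maidenhead origin (180°W, 90°S): lon 292.44, lat 168.38.
Field: lon ⌊292.44/20⌋ = 14 → O; lat ⌊168.38/10⌋ = 16 → Q.
Square: lon ⌊12.44/2⌋ = 6; lat ⌊8.38/1⌋ = 8.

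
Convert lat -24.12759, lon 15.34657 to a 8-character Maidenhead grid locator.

JG75qu19

Shift to the Maidenhead origin (180°W, 90°S): lon 195.34657, lat 65.87241.
Field: 195.34657/20 → 9 → J, 65.87241/10 → 6 → G; chars JG.
Square: 15.34657/2 → 7, 5.87241/1 → 5; chars 75.
Subsquare: 1.34657/0.0833333 → 16 → q, 0.87241/0.0416667 → 20 → u; chars qu.
Extended square: 0.01324/0.00833333 → 1, 0.03908/0.00416667 → 9; chars 19.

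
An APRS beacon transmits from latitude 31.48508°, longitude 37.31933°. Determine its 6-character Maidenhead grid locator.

KM81pl

Shift to the Maidenhead origin (180°W, 90°S): lon 217.3193, lat 121.4851.
Field: 217.3193/20 → 10 → K, 121.4851/10 → 12 → M; chars KM.
Square: 17.3193/2 → 8, 1.4851/1 → 1; chars 81.
Subsquare: 1.3193/0.0833333 → 15 → p, 0.4851/0.0416667 → 11 → l; chars pl.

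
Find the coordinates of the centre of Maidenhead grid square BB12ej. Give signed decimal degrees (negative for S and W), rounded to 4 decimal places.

Field B=1, B=1: +1·20° lon, +1·10° lat → SW at lon -160°, lat -80°.
Square 1, 2: +1·2° lon, +2·1° lat → SW at lon -158°, lat -78°.
Subsquare e=4, j=9: +4·0.0833333° lon, +9·0.0416667° lat → SW at lon -157.667°, lat -77.625°.
Cell spans 0.0833333° lon × 0.0416667° lat. Centre is SW corner plus half of each.
latitude -77.6042, longitude -157.6250.

-77.6042, -157.6250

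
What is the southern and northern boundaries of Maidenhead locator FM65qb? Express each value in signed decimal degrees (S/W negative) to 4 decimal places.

Field F=5, M=12: +5·20° lon, +12·10° lat → SW at lon -80°, lat 30°.
Square 6, 5: +6·2° lon, +5·1° lat → SW at lon -68°, lat 35°.
Subsquare q=16, b=1: +16·0.0833333° lon, +1·0.0416667° lat → SW at lon -66.6667°, lat 35.0417°.
Cell spans 0.0833333° lon × 0.0416667° lat.
south 35.0417, north 35.0833.

35.0417, 35.0833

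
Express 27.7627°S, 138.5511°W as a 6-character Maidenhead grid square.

CG02rf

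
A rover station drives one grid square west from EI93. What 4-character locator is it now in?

EI83

Longitude square 9; −1 → 8.
The latitude characters are unchanged.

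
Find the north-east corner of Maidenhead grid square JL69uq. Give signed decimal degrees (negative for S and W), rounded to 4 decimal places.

29.7083, 13.7500

Field J=9, L=11: +9·20° lon, +11·10° lat → SW at lon 0°, lat 20°.
Square 6, 9: +6·2° lon, +9·1° lat → SW at lon 12°, lat 29°.
Subsquare u=20, q=16: +20·0.0833333° lon, +16·0.0416667° lat → SW at lon 13.6667°, lat 29.6667°.
Cell spans 0.0833333° lon × 0.0416667° lat. NE corner is SW corner plus one full cell.
latitude 29.7083, longitude 13.7500.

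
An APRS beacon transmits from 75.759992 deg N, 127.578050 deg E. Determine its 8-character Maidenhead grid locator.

Offset from 180°W / 90°S: lon 307.57805°, lat 165.75999°.
Field: 307.57805/20 → 15 → P, 165.75999/10 → 16 → Q; chars PQ.
Square: 7.57805/2 → 3, 5.75999/1 → 5; chars 35.
Subsquare: 1.57805/0.0833333 → 18 → s, 0.75999/0.0416667 → 18 → s; chars ss.
Extended square: 0.07805/0.00833333 → 9, 0.00999/0.00416667 → 2; chars 92.

PQ35ss92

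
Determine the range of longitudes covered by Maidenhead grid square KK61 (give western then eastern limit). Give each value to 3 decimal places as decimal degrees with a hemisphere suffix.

32.000° E, 34.000° E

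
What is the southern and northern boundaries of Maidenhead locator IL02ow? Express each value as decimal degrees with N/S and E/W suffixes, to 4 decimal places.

22.9167° N, 22.9583° N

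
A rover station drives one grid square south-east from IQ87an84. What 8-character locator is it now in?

IQ87an93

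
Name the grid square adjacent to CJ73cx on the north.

CJ74ca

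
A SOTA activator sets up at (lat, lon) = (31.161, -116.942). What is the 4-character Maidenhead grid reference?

DM11

Offset from 180°W / 90°S: lon 63.06°, lat 121.16°.
Field (20°×10°, letters A–R): lon ⌊63.06/20⌋ = 3 → D; lat ⌊121.16/10⌋ = 12 → M.
Square (2°×1°, digits 0–9): lon ⌊3.06/2⌋ = 1; lat ⌊1.16/1⌋ = 1.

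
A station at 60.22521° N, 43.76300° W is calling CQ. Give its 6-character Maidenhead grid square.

Shift to the Maidenhead origin (180°W, 90°S): lon 136.2370, lat 150.2252.
Field: 136.2370/20 → 6 → G, 150.2252/10 → 15 → P; chars GP.
Square: 16.2370/2 → 8, 0.2252/1 → 0; chars 80.
Subsquare: 0.2370/0.0833333 → 2 → c, 0.2252/0.0416667 → 5 → f; chars cf.

GP80cf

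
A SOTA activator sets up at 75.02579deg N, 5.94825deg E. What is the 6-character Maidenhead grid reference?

JQ25xa

Shift to the Maidenhead origin (180°W, 90°S): lon 185.9483, lat 165.0258.
Field: 185.9483/20 → 9 → J, 165.0258/10 → 16 → Q; chars JQ.
Square: 5.9483/2 → 2, 5.0258/1 → 5; chars 25.
Subsquare: 1.9483/0.0833333 → 23 → x, 0.0258/0.0416667 → 0 → a; chars xa.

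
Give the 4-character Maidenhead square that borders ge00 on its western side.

Longitude square 0; −1 → -1, wraps to 9, carry into field.
Longitude field G = 6; −1 → 5 = F.
The latitude characters are unchanged.

FE90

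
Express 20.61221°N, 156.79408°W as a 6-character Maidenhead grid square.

Shift to the Maidenhead origin (180°W, 90°S): lon 23.2059, lat 110.6122.
Field: 23.2059/20 → 1 → B, 110.6122/10 → 11 → L; chars BL.
Square: 3.2059/2 → 1, 0.6122/1 → 0; chars 10.
Subsquare: 1.2059/0.0833333 → 14 → o, 0.6122/0.0416667 → 14 → o; chars oo.

BL10oo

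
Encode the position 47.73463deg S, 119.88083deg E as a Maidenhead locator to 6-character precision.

OE92wg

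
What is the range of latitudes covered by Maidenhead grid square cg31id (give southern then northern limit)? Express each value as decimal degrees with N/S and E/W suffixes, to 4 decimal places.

Field C=2, G=6: +2·20° lon, +6·10° lat → SW at lon -140°, lat -30°.
Square 3, 1: +3·2° lon, +1·1° lat → SW at lon -134°, lat -29°.
Subsquare i=8, d=3: +8·0.0833333° lon, +3·0.0416667° lat → SW at lon -133.333°, lat -28.875°.
Cell spans 0.0833333° lon × 0.0416667° lat.
south 28.8750° S, north 28.8333° S.

28.8750° S, 28.8333° S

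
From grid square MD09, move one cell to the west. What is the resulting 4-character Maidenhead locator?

LD99

Longitude square 0; −1 → -1, wraps to 9, carry into field.
Longitude field M = 12; −1 → 11 = L.
The latitude characters are unchanged.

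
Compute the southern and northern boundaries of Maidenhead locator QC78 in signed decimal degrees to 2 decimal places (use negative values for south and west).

Field Q=16, C=2: +16·20° lon, +2·10° lat → SW at lon 140°, lat -70°.
Square 7, 8: +7·2° lon, +8·1° lat → SW at lon 154°, lat -62°.
Cell spans 2° lon × 1° lat.
south -62.00, north -61.00.

-62.00, -61.00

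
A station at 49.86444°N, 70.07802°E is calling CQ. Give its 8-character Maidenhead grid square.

Shift to the Maidenhead origin (180°W, 90°S): lon 250.07802, lat 139.86444.
Field: lon ⌊250.07802/20⌋ = 12 → M; lat ⌊139.86444/10⌋ = 13 → N.
Square: lon ⌊10.07802/2⌋ = 5; lat ⌊9.86444/1⌋ = 9.
Subsquare: lon ⌊0.07802/0.0833333⌋ = 0 → a; lat ⌊0.86444/0.0416667⌋ = 20 → u.
Extended square: lon ⌊0.07802/0.00833333⌋ = 9; lat ⌊0.03111/0.00416667⌋ = 7.

MN59au97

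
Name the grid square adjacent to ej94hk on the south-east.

Longitude subsquare h = 7; +1 → 8 = i.
Latitude subsquare k = 10; −1 → 9 = j.

EJ94ij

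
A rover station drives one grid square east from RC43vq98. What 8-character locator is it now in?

RC43wq08

Longitude extended square 9; +1 → 10, wraps to 0, carry into subsquare.
Longitude subsquare v = 21; +1 → 22 = w.
The latitude characters are unchanged.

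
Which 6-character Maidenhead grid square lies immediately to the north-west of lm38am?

LM28xn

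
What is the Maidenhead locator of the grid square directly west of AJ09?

Longitude square 0; −1 → -1, wraps to 9, carry into field.
Longitude field A = 0; −1 → -1, wraps to 17 = R, wrapping around the antimeridian.
The latitude characters are unchanged.

RJ99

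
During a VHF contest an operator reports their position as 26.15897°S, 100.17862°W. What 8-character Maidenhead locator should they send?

DG93vu81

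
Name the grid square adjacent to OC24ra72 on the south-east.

Longitude extended square 7; +1 → 8.
Latitude extended square 2; −1 → 1.

OC24ra81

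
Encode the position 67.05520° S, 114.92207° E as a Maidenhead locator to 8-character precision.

OC72lw06

Offset from 180°W / 90°S: lon 294.92207°, lat 22.94480°.
Field: 294.92207/20 → 14 → O, 22.94480/10 → 2 → C; chars OC.
Square: 14.92207/2 → 7, 2.94480/1 → 2; chars 72.
Subsquare: 0.92207/0.0833333 → 11 → l, 0.94480/0.0416667 → 22 → w; chars lw.
Extended square: 0.00540/0.00833333 → 0, 0.02813/0.00416667 → 6; chars 06.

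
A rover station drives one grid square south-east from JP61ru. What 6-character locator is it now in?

Longitude subsquare r = 17; +1 → 18 = s.
Latitude subsquare u = 20; −1 → 19 = t.

JP61st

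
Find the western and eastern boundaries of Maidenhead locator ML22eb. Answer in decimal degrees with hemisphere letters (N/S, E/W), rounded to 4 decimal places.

Field M=12, L=11: +12·20° lon, +11·10° lat → SW at lon 60°, lat 20°.
Square 2, 2: +2·2° lon, +2·1° lat → SW at lon 64°, lat 22°.
Subsquare e=4, b=1: +4·0.0833333° lon, +1·0.0416667° lat → SW at lon 64.3333°, lat 22.0417°.
Cell spans 0.0833333° lon × 0.0416667° lat.
west 64.3333° E, east 64.4167° E.

64.3333° E, 64.4167° E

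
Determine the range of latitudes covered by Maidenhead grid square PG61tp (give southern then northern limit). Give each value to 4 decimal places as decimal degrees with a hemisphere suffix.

Field P=15, G=6: +15·20° lon, +6·10° lat → SW at lon 120°, lat -30°.
Square 6, 1: +6·2° lon, +1·1° lat → SW at lon 132°, lat -29°.
Subsquare t=19, p=15: +19·0.0833333° lon, +15·0.0416667° lat → SW at lon 133.583°, lat -28.375°.
Cell spans 0.0833333° lon × 0.0416667° lat.
south 28.3750° S, north 28.3333° S.

28.3750° S, 28.3333° S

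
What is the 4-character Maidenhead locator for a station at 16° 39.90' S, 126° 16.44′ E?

PH33

Add 180° to longitude and 90° to latitude: 306.27, 73.34.
Field: lon ⌊306.27/20⌋ = 15 → P; lat ⌊73.34/10⌋ = 7 → H.
Square: lon ⌊6.27/2⌋ = 3; lat ⌊3.34/1⌋ = 3.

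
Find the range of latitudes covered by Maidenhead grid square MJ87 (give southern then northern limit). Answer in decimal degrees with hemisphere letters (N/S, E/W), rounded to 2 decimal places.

Field M=12, J=9: +12·20° lon, +9·10° lat → SW at lon 60°, lat 0°.
Square 8, 7: +8·2° lon, +7·1° lat → SW at lon 76°, lat 7°.
Cell spans 2° lon × 1° lat.
south 7.00° N, north 8.00° N.

7.00° N, 8.00° N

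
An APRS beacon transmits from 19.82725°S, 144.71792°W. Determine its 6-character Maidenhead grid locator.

Offset from 180°W / 90°S: lon 35.2821°, lat 70.1728°.
Field: lon ⌊35.2821/20⌋ = 1 → B; lat ⌊70.1728/10⌋ = 7 → H.
Square: lon ⌊15.2821/2⌋ = 7; lat ⌊0.1728/1⌋ = 0.
Subsquare: lon ⌊1.2821/0.0833333⌋ = 15 → p; lat ⌊0.1728/0.0416667⌋ = 4 → e.

BH70pe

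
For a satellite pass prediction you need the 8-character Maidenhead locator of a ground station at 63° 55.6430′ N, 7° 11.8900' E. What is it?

JP33ow32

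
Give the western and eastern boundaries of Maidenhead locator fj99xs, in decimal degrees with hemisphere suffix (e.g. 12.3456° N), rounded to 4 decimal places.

60.0833° W, 60.0000° W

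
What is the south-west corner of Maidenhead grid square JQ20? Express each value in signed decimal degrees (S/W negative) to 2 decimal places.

Field J=9, Q=16: +9·20° lon, +16·10° lat → SW at lon 0°, lat 70°.
Square 2, 0: +2·2° lon, +0·1° lat → SW at lon 4°, lat 70°.
latitude 70.00, longitude 4.00.

70.00, 4.00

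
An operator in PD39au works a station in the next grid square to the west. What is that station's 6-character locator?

Longitude subsquare a = 0; −1 → -1, wraps to 23 = x, carry into square.
Longitude square 3; −1 → 2.
The latitude characters are unchanged.

PD29xu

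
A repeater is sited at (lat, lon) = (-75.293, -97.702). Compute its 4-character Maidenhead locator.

EB14

Shift to the Maidenhead origin (180°W, 90°S): lon 82.30, lat 14.71.
Field (20°×10°, letters A–R): 82.30/20 → 4 → E, 14.71/10 → 1 → B; chars EB.
Square (2°×1°, digits 0–9): 2.30/2 → 1, 4.71/1 → 4; chars 14.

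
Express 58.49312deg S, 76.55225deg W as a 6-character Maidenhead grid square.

FD11rm

Offset from 180°W / 90°S: lon 103.4477°, lat 31.5069°.
Field: lon ⌊103.4477/20⌋ = 5 → F; lat ⌊31.5069/10⌋ = 3 → D.
Square: lon ⌊3.4477/2⌋ = 1; lat ⌊1.5069/1⌋ = 1.
Subsquare: lon ⌊1.4477/0.0833333⌋ = 17 → r; lat ⌊0.5069/0.0416667⌋ = 12 → m.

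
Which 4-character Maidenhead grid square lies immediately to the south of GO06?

GO05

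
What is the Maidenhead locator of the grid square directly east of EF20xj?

EF30aj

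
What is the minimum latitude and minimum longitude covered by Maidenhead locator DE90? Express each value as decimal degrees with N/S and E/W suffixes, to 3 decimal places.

Field D=3, E=4: +3·20° lon, +4·10° lat → SW at lon -120°, lat -50°.
Square 9, 0: +9·2° lon, +0·1° lat → SW at lon -102°, lat -50°.
latitude 50.000° S, longitude 102.000° W.

50.000° S, 102.000° W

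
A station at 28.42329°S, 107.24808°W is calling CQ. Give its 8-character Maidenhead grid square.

Offset from 180°W / 90°S: lon 72.75192°, lat 61.57671°.
Field (20°×10°, letters A–R): lon ⌊72.75192/20⌋ = 3 → D; lat ⌊61.57671/10⌋ = 6 → G.
Square (2°×1°, digits 0–9): lon ⌊12.75192/2⌋ = 6; lat ⌊1.57671/1⌋ = 1.
Subsquare (5′×2.5′, letters a–x): lon ⌊0.75192/0.0833333⌋ = 9 → j; lat ⌊0.57671/0.0416667⌋ = 13 → n.
Extended square (30″×15″, digits 0–9): lon ⌊0.00192/0.00833333⌋ = 0; lat ⌊0.03504/0.00416667⌋ = 8.

DG61jn08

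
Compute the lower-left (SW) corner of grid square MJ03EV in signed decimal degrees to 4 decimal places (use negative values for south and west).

3.8750, 60.3333

Field M=12, J=9: +12·20° lon, +9·10° lat → SW at lon 60°, lat 0°.
Square 0, 3: +0·2° lon, +3·1° lat → SW at lon 60°, lat 3°.
Subsquare e=4, v=21: +4·0.0833333° lon, +21·0.0416667° lat → SW at lon 60.3333°, lat 3.875°.
latitude 3.8750, longitude 60.3333.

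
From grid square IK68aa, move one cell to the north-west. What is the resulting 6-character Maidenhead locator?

IK58xb

Longitude subsquare a = 0; −1 → -1, wraps to 23 = x, carry into square.
Longitude square 6; −1 → 5.
Latitude subsquare a = 0; +1 → 1 = b.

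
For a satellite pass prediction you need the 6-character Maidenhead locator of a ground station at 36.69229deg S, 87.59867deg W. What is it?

EF63eh

Add 180° to longitude and 90° to latitude: 92.4013, 53.3077.
Field: lon ⌊92.4013/20⌋ = 4 → E; lat ⌊53.3077/10⌋ = 5 → F.
Square: lon ⌊12.4013/2⌋ = 6; lat ⌊3.3077/1⌋ = 3.
Subsquare: lon ⌊0.4013/0.0833333⌋ = 4 → e; lat ⌊0.3077/0.0416667⌋ = 7 → h.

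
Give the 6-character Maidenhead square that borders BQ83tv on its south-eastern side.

BQ83uu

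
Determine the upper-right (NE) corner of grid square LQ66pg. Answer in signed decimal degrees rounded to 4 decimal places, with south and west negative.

76.2917, 53.3333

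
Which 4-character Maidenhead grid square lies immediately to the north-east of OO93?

Longitude square 9; +1 → 10, wraps to 0, carry into field.
Longitude field O = 14; +1 → 15 = P.
Latitude square 3; +1 → 4.

PO04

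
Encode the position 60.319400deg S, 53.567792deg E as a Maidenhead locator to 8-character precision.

Offset from 180°W / 90°S: lon 233.56779°, lat 29.68060°.
Field: lon ⌊233.56779/20⌋ = 11 → L; lat ⌊29.68060/10⌋ = 2 → C.
Square: lon ⌊13.56779/2⌋ = 6; lat ⌊9.68060/1⌋ = 9.
Subsquare: lon ⌊1.56779/0.0833333⌋ = 18 → s; lat ⌊0.68060/0.0416667⌋ = 16 → q.
Extended square: lon ⌊0.06779/0.00833333⌋ = 8; lat ⌊0.01393/0.00416667⌋ = 3.

LC69sq83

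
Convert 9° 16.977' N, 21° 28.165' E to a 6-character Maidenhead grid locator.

Add 180° to longitude and 90° to latitude: 201.4694, 99.2829.
Field: 201.4694/20 → 10 → K, 99.2829/10 → 9 → J; chars KJ.
Square: 1.4694/2 → 0, 9.2829/1 → 9; chars 09.
Subsquare: 1.4694/0.0833333 → 17 → r, 0.2829/0.0416667 → 6 → g; chars rg.

KJ09rg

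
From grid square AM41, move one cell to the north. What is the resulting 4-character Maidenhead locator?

Latitude square 1; +1 → 2.
The longitude characters are unchanged.

AM42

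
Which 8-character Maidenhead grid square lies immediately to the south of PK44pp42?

Latitude extended square 2; −1 → 1.
The longitude characters are unchanged.

PK44pp41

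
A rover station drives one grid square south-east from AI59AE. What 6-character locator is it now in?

AI59bd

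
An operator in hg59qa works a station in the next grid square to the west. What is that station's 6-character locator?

HG59pa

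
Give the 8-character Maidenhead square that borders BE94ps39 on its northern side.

Latitude extended square 9; +1 → 10, wraps to 0, carry into subsquare.
Latitude subsquare s = 18; +1 → 19 = t.
The longitude characters are unchanged.

BE94pt30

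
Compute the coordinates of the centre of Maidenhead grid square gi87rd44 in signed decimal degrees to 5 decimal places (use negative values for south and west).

-2.85625, -42.54583

Field G=6, I=8: +6·20° lon, +8·10° lat → SW at lon -60°, lat -10°.
Square 8, 7: +8·2° lon, +7·1° lat → SW at lon -44°, lat -3°.
Subsquare r=17, d=3: +17·0.0833333° lon, +3·0.0416667° lat → SW at lon -42.5833°, lat -2.875°.
Extended square 4, 4: +4·0.00833333° lon, +4·0.00416667° lat → SW at lon -42.55°, lat -2.85833°.
Cell spans 0.00833333° lon × 0.00416667° lat. Centre is SW corner plus half of each.
latitude -2.85625, longitude -42.54583.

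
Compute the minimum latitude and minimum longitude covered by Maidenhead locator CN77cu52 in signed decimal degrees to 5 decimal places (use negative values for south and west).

47.84167, -125.79167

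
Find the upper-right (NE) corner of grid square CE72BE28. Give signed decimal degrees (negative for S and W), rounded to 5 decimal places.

-47.79583, -125.89167

Field C=2, E=4: +2·20° lon, +4·10° lat → SW at lon -140°, lat -50°.
Square 7, 2: +7·2° lon, +2·1° lat → SW at lon -126°, lat -48°.
Subsquare b=1, e=4: +1·0.0833333° lon, +4·0.0416667° lat → SW at lon -125.917°, lat -47.8333°.
Extended square 2, 8: +2·0.00833333° lon, +8·0.00416667° lat → SW at lon -125.9°, lat -47.8°.
Cell spans 0.00833333° lon × 0.00416667° lat. NE corner is SW corner plus one full cell.
latitude -47.79583, longitude -125.89167.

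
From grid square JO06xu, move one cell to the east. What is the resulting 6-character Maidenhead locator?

Longitude subsquare x = 23; +1 → 24, wraps to 0 = a, carry into square.
Longitude square 0; +1 → 1.
The latitude characters are unchanged.

JO16au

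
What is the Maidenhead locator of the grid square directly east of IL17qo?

IL17ro

Longitude subsquare q = 16; +1 → 17 = r.
The latitude characters are unchanged.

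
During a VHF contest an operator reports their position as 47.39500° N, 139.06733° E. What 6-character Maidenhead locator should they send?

PN97mj

Shift to the Maidenhead origin (180°W, 90°S): lon 319.0673, lat 137.3950.
Field: 319.0673/20 → 15 → P, 137.3950/10 → 13 → N; chars PN.
Square: 19.0673/2 → 9, 7.3950/1 → 7; chars 97.
Subsquare: 1.0673/0.0833333 → 12 → m, 0.3950/0.0416667 → 9 → j; chars mj.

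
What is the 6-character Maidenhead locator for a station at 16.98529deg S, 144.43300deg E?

Add 180° to longitude and 90° to latitude: 324.4330, 73.0147.
Field (20°×10°, letters A–R): lon ⌊324.4330/20⌋ = 16 → Q; lat ⌊73.0147/10⌋ = 7 → H.
Square (2°×1°, digits 0–9): lon ⌊4.4330/2⌋ = 2; lat ⌊3.0147/1⌋ = 3.
Subsquare (5′×2.5′, letters a–x): lon ⌊0.4330/0.0833333⌋ = 5 → f; lat ⌊0.0147/0.0416667⌋ = 0 → a.

QH23fa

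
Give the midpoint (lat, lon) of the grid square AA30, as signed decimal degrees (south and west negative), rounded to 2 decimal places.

Field A=0, A=0: +0·20° lon, +0·10° lat → SW at lon -180°, lat -90°.
Square 3, 0: +3·2° lon, +0·1° lat → SW at lon -174°, lat -90°.
Cell spans 2° lon × 1° lat. Centre is SW corner plus half of each.
latitude -89.50, longitude -173.00.

-89.50, -173.00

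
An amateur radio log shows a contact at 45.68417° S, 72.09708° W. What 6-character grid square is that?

Shift to the Maidenhead origin (180°W, 90°S): lon 107.9029, lat 44.3158.
Field (20°×10°, letters A–R): 107.9029/20 → 5 → F, 44.3158/10 → 4 → E; chars FE.
Square (2°×1°, digits 0–9): 7.9029/2 → 3, 4.3158/1 → 4; chars 34.
Subsquare (5′×2.5′, letters a–x): 1.9029/0.0833333 → 22 → w, 0.3158/0.0416667 → 7 → h; chars wh.

FE34wh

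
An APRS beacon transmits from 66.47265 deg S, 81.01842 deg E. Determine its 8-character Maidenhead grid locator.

NC03mm26

Shift to the Maidenhead origin (180°W, 90°S): lon 261.01842, lat 23.52735.
Field (20°×10°, letters A–R): 261.01842/20 → 13 → N, 23.52735/10 → 2 → C; chars NC.
Square (2°×1°, digits 0–9): 1.01842/2 → 0, 3.52735/1 → 3; chars 03.
Subsquare (5′×2.5′, letters a–x): 1.01842/0.0833333 → 12 → m, 0.52735/0.0416667 → 12 → m; chars mm.
Extended square (30″×15″, digits 0–9): 0.01842/0.00833333 → 2, 0.02735/0.00416667 → 6; chars 26.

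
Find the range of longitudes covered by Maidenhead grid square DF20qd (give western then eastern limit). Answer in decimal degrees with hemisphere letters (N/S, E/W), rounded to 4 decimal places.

114.6667° W, 114.5833° W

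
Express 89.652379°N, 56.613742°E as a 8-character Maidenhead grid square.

LR89hp36

Shift to the Maidenhead origin (180°W, 90°S): lon 236.61374, lat 179.65238.
Field (20°×10°, letters A–R): 236.61374/20 → 11 → L, 179.65238/10 → 17 → R; chars LR.
Square (2°×1°, digits 0–9): 16.61374/2 → 8, 9.65238/1 → 9; chars 89.
Subsquare (5′×2.5′, letters a–x): 0.61374/0.0833333 → 7 → h, 0.65238/0.0416667 → 15 → p; chars hp.
Extended square (30″×15″, digits 0–9): 0.03041/0.00833333 → 3, 0.02738/0.00416667 → 6; chars 36.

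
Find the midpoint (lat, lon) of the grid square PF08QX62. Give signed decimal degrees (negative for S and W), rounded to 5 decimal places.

-31.03125, 121.38750

Field P=15, F=5: +15·20° lon, +5·10° lat → SW at lon 120°, lat -40°.
Square 0, 8: +0·2° lon, +8·1° lat → SW at lon 120°, lat -32°.
Subsquare q=16, x=23: +16·0.0833333° lon, +23·0.0416667° lat → SW at lon 121.333°, lat -31.0417°.
Extended square 6, 2: +6·0.00833333° lon, +2·0.00416667° lat → SW at lon 121.383°, lat -31.0333°.
Cell spans 0.00833333° lon × 0.00416667° lat. Centre is SW corner plus half of each.
latitude -31.03125, longitude 121.38750.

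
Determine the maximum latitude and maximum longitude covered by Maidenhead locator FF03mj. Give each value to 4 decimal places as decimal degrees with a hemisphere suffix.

Field F=5, F=5: +5·20° lon, +5·10° lat → SW at lon -80°, lat -40°.
Square 0, 3: +0·2° lon, +3·1° lat → SW at lon -80°, lat -37°.
Subsquare m=12, j=9: +12·0.0833333° lon, +9·0.0416667° lat → SW at lon -79°, lat -36.625°.
Cell spans 0.0833333° lon × 0.0416667° lat. NE corner is SW corner plus one full cell.
latitude 36.5833° S, longitude 78.9167° W.

36.5833° S, 78.9167° W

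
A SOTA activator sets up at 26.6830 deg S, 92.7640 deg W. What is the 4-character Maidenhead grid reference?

EG33

Offset from 180°W / 90°S: lon 87.24°, lat 63.32°.
Field (20°×10°, letters A–R): 87.24/20 → 4 → E, 63.32/10 → 6 → G; chars EG.
Square (2°×1°, digits 0–9): 7.24/2 → 3, 3.32/1 → 3; chars 33.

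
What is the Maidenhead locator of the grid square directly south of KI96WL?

KI96wk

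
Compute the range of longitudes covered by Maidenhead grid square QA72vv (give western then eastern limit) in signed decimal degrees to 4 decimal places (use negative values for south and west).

155.7500, 155.8333

Field Q=16, A=0: +16·20° lon, +0·10° lat → SW at lon 140°, lat -90°.
Square 7, 2: +7·2° lon, +2·1° lat → SW at lon 154°, lat -88°.
Subsquare v=21, v=21: +21·0.0833333° lon, +21·0.0416667° lat → SW at lon 155.75°, lat -87.125°.
Cell spans 0.0833333° lon × 0.0416667° lat.
west 155.7500, east 155.8333.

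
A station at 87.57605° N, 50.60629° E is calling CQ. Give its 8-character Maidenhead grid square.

LR57hn28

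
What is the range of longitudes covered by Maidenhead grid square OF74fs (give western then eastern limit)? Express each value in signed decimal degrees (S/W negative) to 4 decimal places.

114.4167, 114.5000

Field O=14, F=5: +14·20° lon, +5·10° lat → SW at lon 100°, lat -40°.
Square 7, 4: +7·2° lon, +4·1° lat → SW at lon 114°, lat -36°.
Subsquare f=5, s=18: +5·0.0833333° lon, +18·0.0416667° lat → SW at lon 114.417°, lat -35.25°.
Cell spans 0.0833333° lon × 0.0416667° lat.
west 114.4167, east 114.5000.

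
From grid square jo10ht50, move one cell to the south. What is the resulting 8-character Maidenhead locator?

JO10hs59

Latitude extended square 0; −1 → -1, wraps to 9, carry into subsquare.
Latitude subsquare t = 19; −1 → 18 = s.
The longitude characters are unchanged.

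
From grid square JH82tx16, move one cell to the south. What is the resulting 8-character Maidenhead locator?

JH82tx15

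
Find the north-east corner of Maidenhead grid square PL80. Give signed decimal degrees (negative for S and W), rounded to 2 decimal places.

Field P=15, L=11: +15·20° lon, +11·10° lat → SW at lon 120°, lat 20°.
Square 8, 0: +8·2° lon, +0·1° lat → SW at lon 136°, lat 20°.
Cell spans 2° lon × 1° lat. NE corner is SW corner plus one full cell.
latitude 21.00, longitude 138.00.

21.00, 138.00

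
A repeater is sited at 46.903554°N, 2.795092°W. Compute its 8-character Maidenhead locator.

IN86ov46

Shift to the Maidenhead origin (180°W, 90°S): lon 177.20491, lat 136.90355.
Field: lon ⌊177.20491/20⌋ = 8 → I; lat ⌊136.90355/10⌋ = 13 → N.
Square: lon ⌊17.20491/2⌋ = 8; lat ⌊6.90355/1⌋ = 6.
Subsquare: lon ⌊1.20491/0.0833333⌋ = 14 → o; lat ⌊0.90355/0.0416667⌋ = 21 → v.
Extended square: lon ⌊0.03824/0.00833333⌋ = 4; lat ⌊0.02855/0.00416667⌋ = 6.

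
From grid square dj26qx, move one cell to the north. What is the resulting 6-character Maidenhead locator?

DJ27qa

Latitude subsquare x = 23; +1 → 24, wraps to 0 = a, carry into square.
Latitude square 6; +1 → 7.
The longitude characters are unchanged.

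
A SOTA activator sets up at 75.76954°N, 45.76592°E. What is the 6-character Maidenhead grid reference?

LQ25vs

Offset from 180°W / 90°S: lon 225.7659°, lat 165.7695°.
Field: lon ⌊225.7659/20⌋ = 11 → L; lat ⌊165.7695/10⌋ = 16 → Q.
Square: lon ⌊5.7659/2⌋ = 2; lat ⌊5.7695/1⌋ = 5.
Subsquare: lon ⌊1.7659/0.0833333⌋ = 21 → v; lat ⌊0.7695/0.0416667⌋ = 18 → s.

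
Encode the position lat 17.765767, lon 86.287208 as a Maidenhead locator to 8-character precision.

NK37ds43

Shift to the Maidenhead origin (180°W, 90°S): lon 266.28721, lat 107.76577.
Field: lon ⌊266.28721/20⌋ = 13 → N; lat ⌊107.76577/10⌋ = 10 → K.
Square: lon ⌊6.28721/2⌋ = 3; lat ⌊7.76577/1⌋ = 7.
Subsquare: lon ⌊0.28721/0.0833333⌋ = 3 → d; lat ⌊0.76577/0.0416667⌋ = 18 → s.
Extended square: lon ⌊0.03721/0.00833333⌋ = 4; lat ⌊0.01577/0.00416667⌋ = 3.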